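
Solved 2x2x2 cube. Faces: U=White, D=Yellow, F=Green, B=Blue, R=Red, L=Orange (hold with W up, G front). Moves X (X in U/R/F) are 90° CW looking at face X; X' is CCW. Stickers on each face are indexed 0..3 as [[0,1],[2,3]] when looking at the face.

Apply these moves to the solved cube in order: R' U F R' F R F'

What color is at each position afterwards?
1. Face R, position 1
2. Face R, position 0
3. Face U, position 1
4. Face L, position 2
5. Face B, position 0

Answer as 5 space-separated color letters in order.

Answer: O Y G O Y

Derivation:
After move 1 (R'): R=RRRR U=WBWB F=GWGW D=YGYG B=YBYB
After move 2 (U): U=WWBB F=RRGW R=YBRR B=OOYB L=GWOO
After move 3 (F): F=GRWR U=WWOW R=BBBR D=RYYG L=GYOG
After move 4 (R'): R=BRBB U=WYOO F=GWWW D=RRYR B=GOYB
After move 5 (F): F=WGWW U=WYGY R=OROB D=BBYR L=GROR
After move 6 (R): R=OOBR U=WGGW F=WBWR D=BYYG B=YOYB
After move 7 (F'): F=BRWW U=WGOB R=YOBR D=RRYG L=GWOG
Query 1: R[1] = O
Query 2: R[0] = Y
Query 3: U[1] = G
Query 4: L[2] = O
Query 5: B[0] = Y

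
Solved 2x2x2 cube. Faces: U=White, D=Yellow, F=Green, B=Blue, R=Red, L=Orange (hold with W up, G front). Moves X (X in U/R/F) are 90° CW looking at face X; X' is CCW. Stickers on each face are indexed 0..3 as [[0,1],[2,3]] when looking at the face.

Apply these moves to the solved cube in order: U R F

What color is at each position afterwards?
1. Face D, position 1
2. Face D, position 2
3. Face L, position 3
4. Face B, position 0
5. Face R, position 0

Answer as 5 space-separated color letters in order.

Answer: R Y B W W

Derivation:
After move 1 (U): U=WWWW F=RRGG R=BBRR B=OOBB L=GGOO
After move 2 (R): R=RBRB U=WRWG F=RYGY D=YBYO B=WOWB
After move 3 (F): F=GRYY U=WROG R=WBGB D=RRYO L=GYOB
Query 1: D[1] = R
Query 2: D[2] = Y
Query 3: L[3] = B
Query 4: B[0] = W
Query 5: R[0] = W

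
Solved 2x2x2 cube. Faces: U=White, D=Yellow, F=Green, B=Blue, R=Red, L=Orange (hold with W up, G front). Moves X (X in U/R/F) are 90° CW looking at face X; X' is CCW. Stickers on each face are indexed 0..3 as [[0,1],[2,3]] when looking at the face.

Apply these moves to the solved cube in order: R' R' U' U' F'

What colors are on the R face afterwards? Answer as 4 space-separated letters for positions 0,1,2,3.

Answer: W O Y R

Derivation:
After move 1 (R'): R=RRRR U=WBWB F=GWGW D=YGYG B=YBYB
After move 2 (R'): R=RRRR U=WYWY F=GBGB D=YWYW B=GBGB
After move 3 (U'): U=YYWW F=OOGB R=GBRR B=RRGB L=GBOO
After move 4 (U'): U=YWYW F=GBGB R=OORR B=GBGB L=RROO
After move 5 (F'): F=BBGG U=YWOR R=WOYR D=ROYW L=RWOY
Query: R face = WOYR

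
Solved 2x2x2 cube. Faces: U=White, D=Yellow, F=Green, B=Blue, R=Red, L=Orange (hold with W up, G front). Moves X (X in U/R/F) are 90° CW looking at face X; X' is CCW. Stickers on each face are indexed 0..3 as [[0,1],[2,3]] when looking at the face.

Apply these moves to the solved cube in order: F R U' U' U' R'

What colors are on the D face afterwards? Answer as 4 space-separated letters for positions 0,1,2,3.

After move 1 (F): F=GGGG U=WWOO R=WRWR D=RRYY L=OYOY
After move 2 (R): R=WWRR U=WGOG F=GRGY D=RBYB B=OBWB
After move 3 (U'): U=GGWO F=OYGY R=GRRR B=WWWB L=OBOY
After move 4 (U'): U=GOGW F=OBGY R=OYRR B=GRWB L=WWOY
After move 5 (U'): U=OWGG F=WWGY R=OBRR B=OYWB L=GROY
After move 6 (R'): R=BROR U=OWGO F=WWGG D=RWYY B=BYBB
Query: D face = RWYY

Answer: R W Y Y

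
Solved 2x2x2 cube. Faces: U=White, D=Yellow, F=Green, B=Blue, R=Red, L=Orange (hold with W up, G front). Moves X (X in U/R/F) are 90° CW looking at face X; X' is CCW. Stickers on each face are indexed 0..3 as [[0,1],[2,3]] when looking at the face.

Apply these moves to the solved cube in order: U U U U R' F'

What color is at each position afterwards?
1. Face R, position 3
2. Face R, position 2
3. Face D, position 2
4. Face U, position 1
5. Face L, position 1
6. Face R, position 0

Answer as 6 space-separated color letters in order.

Answer: R Y Y B B G

Derivation:
After move 1 (U): U=WWWW F=RRGG R=BBRR B=OOBB L=GGOO
After move 2 (U): U=WWWW F=BBGG R=OORR B=GGBB L=RROO
After move 3 (U): U=WWWW F=OOGG R=GGRR B=RRBB L=BBOO
After move 4 (U): U=WWWW F=GGGG R=RRRR B=BBBB L=OOOO
After move 5 (R'): R=RRRR U=WBWB F=GWGW D=YGYG B=YBYB
After move 6 (F'): F=WWGG U=WBRR R=GRYR D=OOYG L=OBOW
Query 1: R[3] = R
Query 2: R[2] = Y
Query 3: D[2] = Y
Query 4: U[1] = B
Query 5: L[1] = B
Query 6: R[0] = G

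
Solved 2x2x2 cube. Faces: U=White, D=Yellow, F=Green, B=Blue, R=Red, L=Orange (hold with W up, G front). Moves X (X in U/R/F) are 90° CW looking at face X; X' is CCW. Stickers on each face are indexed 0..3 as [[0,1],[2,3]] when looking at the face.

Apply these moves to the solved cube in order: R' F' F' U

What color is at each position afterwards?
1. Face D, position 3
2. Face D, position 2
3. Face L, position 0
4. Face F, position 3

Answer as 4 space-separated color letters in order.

After move 1 (R'): R=RRRR U=WBWB F=GWGW D=YGYG B=YBYB
After move 2 (F'): F=WWGG U=WBRR R=GRYR D=OOYG L=OBOW
After move 3 (F'): F=WGWG U=WBGY R=OROR D=BWYG L=OROR
After move 4 (U): U=GWYB F=ORWG R=YBOR B=ORYB L=WGOR
Query 1: D[3] = G
Query 2: D[2] = Y
Query 3: L[0] = W
Query 4: F[3] = G

Answer: G Y W G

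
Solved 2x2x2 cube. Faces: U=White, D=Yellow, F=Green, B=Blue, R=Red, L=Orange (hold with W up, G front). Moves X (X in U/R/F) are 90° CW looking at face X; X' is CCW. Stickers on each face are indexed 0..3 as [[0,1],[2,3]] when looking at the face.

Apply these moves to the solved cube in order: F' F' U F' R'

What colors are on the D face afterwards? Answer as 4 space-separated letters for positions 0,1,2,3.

After move 1 (F'): F=GGGG U=WWRR R=YRYR D=OOYY L=OWOW
After move 2 (F'): F=GGGG U=WWYY R=OROR D=WWYY L=OROR
After move 3 (U): U=YWYW F=ORGG R=BBOR B=ORBB L=GGOR
After move 4 (F'): F=RGOG U=YWBO R=WBWR D=GRYY L=GWOY
After move 5 (R'): R=BRWW U=YBBO F=RWOO D=GGYG B=YRRB
Query: D face = GGYG

Answer: G G Y G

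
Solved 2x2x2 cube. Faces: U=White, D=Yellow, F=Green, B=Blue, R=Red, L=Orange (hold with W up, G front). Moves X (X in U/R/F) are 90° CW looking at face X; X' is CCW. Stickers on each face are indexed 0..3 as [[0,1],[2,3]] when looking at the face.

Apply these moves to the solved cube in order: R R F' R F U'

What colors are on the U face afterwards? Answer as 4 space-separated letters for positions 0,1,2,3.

After move 1 (R): R=RRRR U=WGWG F=GYGY D=YBYB B=WBWB
After move 2 (R): R=RRRR U=WYWY F=GBGB D=YWYW B=GBGB
After move 3 (F'): F=BBGG U=WYRR R=WRYR D=OOYW L=OYOW
After move 4 (R): R=YWRR U=WBRG F=BOGW D=OGYG B=RBYB
After move 5 (F): F=GBWO U=WBWY R=RWGR D=RYYG L=OOOG
After move 6 (U'): U=BYWW F=OOWO R=GBGR B=RWYB L=RBOG
Query: U face = BYWW

Answer: B Y W W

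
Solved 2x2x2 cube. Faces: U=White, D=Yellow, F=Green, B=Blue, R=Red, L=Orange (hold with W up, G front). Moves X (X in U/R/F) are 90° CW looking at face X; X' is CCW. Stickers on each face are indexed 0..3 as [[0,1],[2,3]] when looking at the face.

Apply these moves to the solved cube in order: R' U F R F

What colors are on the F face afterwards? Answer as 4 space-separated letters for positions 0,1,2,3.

After move 1 (R'): R=RRRR U=WBWB F=GWGW D=YGYG B=YBYB
After move 2 (U): U=WWBB F=RRGW R=YBRR B=OOYB L=GWOO
After move 3 (F): F=GRWR U=WWOW R=BBBR D=RYYG L=GYOG
After move 4 (R): R=BBRB U=WROR F=GYWG D=RYYO B=WOWB
After move 5 (F): F=WGGY U=WRGY R=OBRB D=RBYO L=GROY
Query: F face = WGGY

Answer: W G G Y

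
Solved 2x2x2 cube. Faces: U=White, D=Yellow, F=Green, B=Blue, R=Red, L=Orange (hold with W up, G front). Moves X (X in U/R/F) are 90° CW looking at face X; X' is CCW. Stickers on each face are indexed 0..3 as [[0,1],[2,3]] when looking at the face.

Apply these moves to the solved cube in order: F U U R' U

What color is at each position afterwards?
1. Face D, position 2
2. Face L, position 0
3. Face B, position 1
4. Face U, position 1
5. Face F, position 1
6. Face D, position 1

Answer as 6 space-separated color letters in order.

Answer: Y B R O R B

Derivation:
After move 1 (F): F=GGGG U=WWOO R=WRWR D=RRYY L=OYOY
After move 2 (U): U=OWOW F=WRGG R=BBWR B=OYBB L=GGOY
After move 3 (U): U=OOWW F=BBGG R=OYWR B=GGBB L=WROY
After move 4 (R'): R=YROW U=OBWG F=BOGW D=RBYG B=YGRB
After move 5 (U): U=WOGB F=YRGW R=YGOW B=WRRB L=BOOY
Query 1: D[2] = Y
Query 2: L[0] = B
Query 3: B[1] = R
Query 4: U[1] = O
Query 5: F[1] = R
Query 6: D[1] = B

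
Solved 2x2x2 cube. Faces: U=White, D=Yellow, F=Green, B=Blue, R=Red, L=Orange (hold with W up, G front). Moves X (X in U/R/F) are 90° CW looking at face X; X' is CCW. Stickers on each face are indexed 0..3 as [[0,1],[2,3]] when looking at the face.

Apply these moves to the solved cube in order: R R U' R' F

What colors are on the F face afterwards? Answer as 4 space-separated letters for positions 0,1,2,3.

Answer: G O W Y

Derivation:
After move 1 (R): R=RRRR U=WGWG F=GYGY D=YBYB B=WBWB
After move 2 (R): R=RRRR U=WYWY F=GBGB D=YWYW B=GBGB
After move 3 (U'): U=YYWW F=OOGB R=GBRR B=RRGB L=GBOO
After move 4 (R'): R=BRGR U=YGWR F=OYGW D=YOYB B=WRWB
After move 5 (F): F=GOWY U=YGOB R=WRRR D=GBYB L=GYOO
Query: F face = GOWY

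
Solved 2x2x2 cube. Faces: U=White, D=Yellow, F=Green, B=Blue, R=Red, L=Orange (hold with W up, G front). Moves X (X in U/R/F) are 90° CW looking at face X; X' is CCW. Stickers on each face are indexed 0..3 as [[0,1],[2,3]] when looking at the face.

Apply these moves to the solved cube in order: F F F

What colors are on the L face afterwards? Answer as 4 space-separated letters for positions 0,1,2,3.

Answer: O W O W

Derivation:
After move 1 (F): F=GGGG U=WWOO R=WRWR D=RRYY L=OYOY
After move 2 (F): F=GGGG U=WWYY R=OROR D=WWYY L=OROR
After move 3 (F): F=GGGG U=WWRR R=YRYR D=OOYY L=OWOW
Query: L face = OWOW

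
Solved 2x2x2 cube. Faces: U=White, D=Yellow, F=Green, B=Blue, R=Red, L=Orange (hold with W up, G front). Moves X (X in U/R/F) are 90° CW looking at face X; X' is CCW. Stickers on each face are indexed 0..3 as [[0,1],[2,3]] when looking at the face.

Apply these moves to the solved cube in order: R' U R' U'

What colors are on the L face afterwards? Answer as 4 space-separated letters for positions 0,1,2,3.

After move 1 (R'): R=RRRR U=WBWB F=GWGW D=YGYG B=YBYB
After move 2 (U): U=WWBB F=RRGW R=YBRR B=OOYB L=GWOO
After move 3 (R'): R=BRYR U=WYBO F=RWGB D=YRYW B=GOGB
After move 4 (U'): U=YOWB F=GWGB R=RWYR B=BRGB L=GOOO
Query: L face = GOOO

Answer: G O O O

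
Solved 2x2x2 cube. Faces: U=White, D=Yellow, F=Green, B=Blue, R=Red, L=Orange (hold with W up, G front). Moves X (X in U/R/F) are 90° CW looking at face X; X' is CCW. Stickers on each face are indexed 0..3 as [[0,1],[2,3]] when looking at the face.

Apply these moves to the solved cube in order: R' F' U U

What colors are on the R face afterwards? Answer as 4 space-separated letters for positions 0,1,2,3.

After move 1 (R'): R=RRRR U=WBWB F=GWGW D=YGYG B=YBYB
After move 2 (F'): F=WWGG U=WBRR R=GRYR D=OOYG L=OBOW
After move 3 (U): U=RWRB F=GRGG R=YBYR B=OBYB L=WWOW
After move 4 (U): U=RRBW F=YBGG R=OBYR B=WWYB L=GROW
Query: R face = OBYR

Answer: O B Y R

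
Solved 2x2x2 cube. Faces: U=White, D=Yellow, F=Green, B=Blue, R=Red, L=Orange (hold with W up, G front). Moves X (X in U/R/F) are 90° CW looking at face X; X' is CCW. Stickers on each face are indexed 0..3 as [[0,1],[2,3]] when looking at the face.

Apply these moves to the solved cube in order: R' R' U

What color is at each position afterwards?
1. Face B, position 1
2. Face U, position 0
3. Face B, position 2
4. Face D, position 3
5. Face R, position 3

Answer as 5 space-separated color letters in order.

Answer: O W G W R

Derivation:
After move 1 (R'): R=RRRR U=WBWB F=GWGW D=YGYG B=YBYB
After move 2 (R'): R=RRRR U=WYWY F=GBGB D=YWYW B=GBGB
After move 3 (U): U=WWYY F=RRGB R=GBRR B=OOGB L=GBOO
Query 1: B[1] = O
Query 2: U[0] = W
Query 3: B[2] = G
Query 4: D[3] = W
Query 5: R[3] = R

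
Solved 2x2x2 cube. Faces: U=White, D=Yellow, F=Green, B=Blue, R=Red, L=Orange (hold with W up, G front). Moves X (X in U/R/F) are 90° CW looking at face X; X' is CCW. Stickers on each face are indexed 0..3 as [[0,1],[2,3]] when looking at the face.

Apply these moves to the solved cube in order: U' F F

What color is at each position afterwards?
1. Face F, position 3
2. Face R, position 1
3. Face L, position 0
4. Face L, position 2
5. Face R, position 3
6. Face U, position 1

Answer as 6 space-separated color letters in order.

Answer: O G B O R W

Derivation:
After move 1 (U'): U=WWWW F=OOGG R=GGRR B=RRBB L=BBOO
After move 2 (F): F=GOGO U=WWOB R=WGWR D=RGYY L=BYOY
After move 3 (F): F=GGOO U=WWYY R=OGBR D=WWYY L=BROG
Query 1: F[3] = O
Query 2: R[1] = G
Query 3: L[0] = B
Query 4: L[2] = O
Query 5: R[3] = R
Query 6: U[1] = W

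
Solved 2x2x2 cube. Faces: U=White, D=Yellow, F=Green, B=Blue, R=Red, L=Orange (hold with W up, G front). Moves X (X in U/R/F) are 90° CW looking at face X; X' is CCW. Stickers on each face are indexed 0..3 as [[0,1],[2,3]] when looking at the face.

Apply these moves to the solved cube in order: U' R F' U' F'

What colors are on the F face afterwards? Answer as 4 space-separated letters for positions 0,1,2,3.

Answer: G G B O

Derivation:
After move 1 (U'): U=WWWW F=OOGG R=GGRR B=RRBB L=BBOO
After move 2 (R): R=RGRG U=WOWG F=OYGY D=YBYR B=WRWB
After move 3 (F'): F=YYOG U=WORR R=BGYG D=BOYR L=BGOW
After move 4 (U'): U=ORWR F=BGOG R=YYYG B=BGWB L=WROW
After move 5 (F'): F=GGBO U=ORYY R=OYBG D=RWYR L=WROW
Query: F face = GGBO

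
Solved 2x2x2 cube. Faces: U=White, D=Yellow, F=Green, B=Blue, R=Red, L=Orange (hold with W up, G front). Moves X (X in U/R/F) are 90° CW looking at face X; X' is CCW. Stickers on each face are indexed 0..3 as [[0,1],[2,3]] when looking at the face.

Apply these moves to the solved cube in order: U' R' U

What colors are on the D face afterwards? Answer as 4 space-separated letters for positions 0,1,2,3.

Answer: Y O Y G

Derivation:
After move 1 (U'): U=WWWW F=OOGG R=GGRR B=RRBB L=BBOO
After move 2 (R'): R=GRGR U=WBWR F=OWGW D=YOYG B=YRYB
After move 3 (U): U=WWRB F=GRGW R=YRGR B=BBYB L=OWOO
Query: D face = YOYG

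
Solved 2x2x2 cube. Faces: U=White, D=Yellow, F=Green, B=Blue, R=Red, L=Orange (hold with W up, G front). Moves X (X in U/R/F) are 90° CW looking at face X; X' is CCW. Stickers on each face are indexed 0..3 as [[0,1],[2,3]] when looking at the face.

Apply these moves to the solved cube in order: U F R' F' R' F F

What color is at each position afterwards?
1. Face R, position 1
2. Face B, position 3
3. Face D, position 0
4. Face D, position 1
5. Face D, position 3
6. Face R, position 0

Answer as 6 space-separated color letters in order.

After move 1 (U): U=WWWW F=RRGG R=BBRR B=OOBB L=GGOO
After move 2 (F): F=GRGR U=WWOG R=WBWR D=RBYY L=GYOY
After move 3 (R'): R=BRWW U=WBOO F=GWGG D=RRYR B=YOBB
After move 4 (F'): F=WGGG U=WBBW R=RRRW D=YYYR L=GOOO
After move 5 (R'): R=RWRR U=WBBY F=WBGW D=YGYG B=ROYB
After move 6 (F): F=GWWB U=WBOO R=BWYR D=RRYG L=GYOG
After move 7 (F): F=WGBW U=WBGY R=OWOR D=YBYG L=GROR
Query 1: R[1] = W
Query 2: B[3] = B
Query 3: D[0] = Y
Query 4: D[1] = B
Query 5: D[3] = G
Query 6: R[0] = O

Answer: W B Y B G O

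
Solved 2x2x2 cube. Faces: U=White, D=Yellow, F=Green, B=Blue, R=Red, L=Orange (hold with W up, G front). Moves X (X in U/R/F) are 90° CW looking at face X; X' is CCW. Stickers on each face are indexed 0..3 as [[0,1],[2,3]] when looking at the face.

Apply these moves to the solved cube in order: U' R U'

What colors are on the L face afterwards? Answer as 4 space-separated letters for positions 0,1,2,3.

After move 1 (U'): U=WWWW F=OOGG R=GGRR B=RRBB L=BBOO
After move 2 (R): R=RGRG U=WOWG F=OYGY D=YBYR B=WRWB
After move 3 (U'): U=OGWW F=BBGY R=OYRG B=RGWB L=WROO
Query: L face = WROO

Answer: W R O O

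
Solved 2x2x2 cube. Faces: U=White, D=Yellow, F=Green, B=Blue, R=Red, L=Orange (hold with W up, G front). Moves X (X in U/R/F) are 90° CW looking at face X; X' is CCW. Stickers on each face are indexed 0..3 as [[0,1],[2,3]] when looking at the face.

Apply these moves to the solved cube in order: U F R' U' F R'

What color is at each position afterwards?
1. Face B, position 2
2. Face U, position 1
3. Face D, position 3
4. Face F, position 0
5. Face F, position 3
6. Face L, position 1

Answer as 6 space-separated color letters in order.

After move 1 (U): U=WWWW F=RRGG R=BBRR B=OOBB L=GGOO
After move 2 (F): F=GRGR U=WWOG R=WBWR D=RBYY L=GYOY
After move 3 (R'): R=BRWW U=WBOO F=GWGG D=RRYR B=YOBB
After move 4 (U'): U=BOWO F=GYGG R=GWWW B=BRBB L=YOOY
After move 5 (F): F=GGGY U=BOYO R=WWOW D=WGYR L=YROR
After move 6 (R'): R=WWWO U=BBYB F=GOGO D=WGYY B=RRGB
Query 1: B[2] = G
Query 2: U[1] = B
Query 3: D[3] = Y
Query 4: F[0] = G
Query 5: F[3] = O
Query 6: L[1] = R

Answer: G B Y G O R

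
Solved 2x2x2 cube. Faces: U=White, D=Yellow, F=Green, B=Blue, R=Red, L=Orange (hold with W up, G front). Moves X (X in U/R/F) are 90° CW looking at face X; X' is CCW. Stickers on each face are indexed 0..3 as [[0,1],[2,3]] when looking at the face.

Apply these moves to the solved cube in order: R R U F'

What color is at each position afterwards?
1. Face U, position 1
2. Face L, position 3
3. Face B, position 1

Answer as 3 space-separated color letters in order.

After move 1 (R): R=RRRR U=WGWG F=GYGY D=YBYB B=WBWB
After move 2 (R): R=RRRR U=WYWY F=GBGB D=YWYW B=GBGB
After move 3 (U): U=WWYY F=RRGB R=GBRR B=OOGB L=GBOO
After move 4 (F'): F=RBRG U=WWGR R=WBYR D=BOYW L=GYOY
Query 1: U[1] = W
Query 2: L[3] = Y
Query 3: B[1] = O

Answer: W Y O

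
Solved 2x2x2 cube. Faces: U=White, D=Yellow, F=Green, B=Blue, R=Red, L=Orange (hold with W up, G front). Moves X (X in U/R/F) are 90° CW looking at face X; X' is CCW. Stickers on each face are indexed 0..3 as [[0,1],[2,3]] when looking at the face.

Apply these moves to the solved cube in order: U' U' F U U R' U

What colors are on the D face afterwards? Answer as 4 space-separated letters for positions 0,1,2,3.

Answer: R G Y B

Derivation:
After move 1 (U'): U=WWWW F=OOGG R=GGRR B=RRBB L=BBOO
After move 2 (U'): U=WWWW F=BBGG R=OORR B=GGBB L=RROO
After move 3 (F): F=GBGB U=WWOR R=WOWR D=ROYY L=RYOY
After move 4 (U): U=OWRW F=WOGB R=GGWR B=RYBB L=GBOY
After move 5 (U): U=ROWW F=GGGB R=RYWR B=GBBB L=WOOY
After move 6 (R'): R=YRRW U=RBWG F=GOGW D=RGYB B=YBOB
After move 7 (U): U=WRGB F=YRGW R=YBRW B=WOOB L=GOOY
Query: D face = RGYB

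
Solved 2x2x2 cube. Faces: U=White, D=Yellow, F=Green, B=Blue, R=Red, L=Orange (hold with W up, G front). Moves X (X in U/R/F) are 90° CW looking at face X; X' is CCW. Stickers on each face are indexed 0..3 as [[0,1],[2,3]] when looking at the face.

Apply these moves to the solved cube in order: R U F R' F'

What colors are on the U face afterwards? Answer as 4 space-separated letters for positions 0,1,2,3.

After move 1 (R): R=RRRR U=WGWG F=GYGY D=YBYB B=WBWB
After move 2 (U): U=WWGG F=RRGY R=WBRR B=OOWB L=GYOO
After move 3 (F): F=GRYR U=WWOY R=GBGR D=RWYB L=GYOB
After move 4 (R'): R=BRGG U=WWOO F=GWYY D=RRYR B=BOWB
After move 5 (F'): F=WYGY U=WWBG R=RRRG D=YBYR L=GOOO
Query: U face = WWBG

Answer: W W B G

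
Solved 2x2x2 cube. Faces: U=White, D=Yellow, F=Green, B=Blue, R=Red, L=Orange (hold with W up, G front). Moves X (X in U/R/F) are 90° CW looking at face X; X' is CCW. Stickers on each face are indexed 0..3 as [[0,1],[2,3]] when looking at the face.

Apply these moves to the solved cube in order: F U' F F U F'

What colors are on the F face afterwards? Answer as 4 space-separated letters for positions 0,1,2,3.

After move 1 (F): F=GGGG U=WWOO R=WRWR D=RRYY L=OYOY
After move 2 (U'): U=WOWO F=OYGG R=GGWR B=WRBB L=BBOY
After move 3 (F): F=GOGY U=WOYB R=WGOR D=WGYY L=BROR
After move 4 (F): F=GGYO U=WORR R=YGBR D=OWYY L=BWOG
After move 5 (U): U=RWRO F=YGYO R=WRBR B=BWBB L=GGOG
After move 6 (F'): F=GOYY U=RWWB R=WROR D=GGYY L=GOOR
Query: F face = GOYY

Answer: G O Y Y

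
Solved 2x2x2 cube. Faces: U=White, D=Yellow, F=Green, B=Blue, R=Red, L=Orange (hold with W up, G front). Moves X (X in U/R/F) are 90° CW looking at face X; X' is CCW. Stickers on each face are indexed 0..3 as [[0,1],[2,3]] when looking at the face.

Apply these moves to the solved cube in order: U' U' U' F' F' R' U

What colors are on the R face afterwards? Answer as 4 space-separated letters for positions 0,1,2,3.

After move 1 (U'): U=WWWW F=OOGG R=GGRR B=RRBB L=BBOO
After move 2 (U'): U=WWWW F=BBGG R=OORR B=GGBB L=RROO
After move 3 (U'): U=WWWW F=RRGG R=BBRR B=OOBB L=GGOO
After move 4 (F'): F=RGRG U=WWBR R=YBYR D=GOYY L=GWOW
After move 5 (F'): F=GGRR U=WWYY R=OBGR D=WWYY L=GROB
After move 6 (R'): R=BROG U=WBYO F=GWRY D=WGYR B=YOWB
After move 7 (U): U=YWOB F=BRRY R=YOOG B=GRWB L=GWOB
Query: R face = YOOG

Answer: Y O O G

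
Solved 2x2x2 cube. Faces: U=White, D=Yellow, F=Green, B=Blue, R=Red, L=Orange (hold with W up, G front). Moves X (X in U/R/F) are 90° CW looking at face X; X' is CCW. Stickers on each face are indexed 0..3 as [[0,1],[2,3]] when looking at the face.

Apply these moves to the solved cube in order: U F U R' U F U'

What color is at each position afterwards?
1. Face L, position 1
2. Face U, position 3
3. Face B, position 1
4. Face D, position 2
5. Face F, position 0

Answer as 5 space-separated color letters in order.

After move 1 (U): U=WWWW F=RRGG R=BBRR B=OOBB L=GGOO
After move 2 (F): F=GRGR U=WWOG R=WBWR D=RBYY L=GYOY
After move 3 (U): U=OWGW F=WBGR R=OOWR B=GYBB L=GROY
After move 4 (R'): R=OROW U=OBGG F=WWGW D=RBYR B=YYBB
After move 5 (U): U=GOGB F=ORGW R=YYOW B=GRBB L=WWOY
After move 6 (F): F=GOWR U=GOYW R=GYBW D=OYYR L=WROB
After move 7 (U'): U=OWGY F=WRWR R=GOBW B=GYBB L=GROB
Query 1: L[1] = R
Query 2: U[3] = Y
Query 3: B[1] = Y
Query 4: D[2] = Y
Query 5: F[0] = W

Answer: R Y Y Y W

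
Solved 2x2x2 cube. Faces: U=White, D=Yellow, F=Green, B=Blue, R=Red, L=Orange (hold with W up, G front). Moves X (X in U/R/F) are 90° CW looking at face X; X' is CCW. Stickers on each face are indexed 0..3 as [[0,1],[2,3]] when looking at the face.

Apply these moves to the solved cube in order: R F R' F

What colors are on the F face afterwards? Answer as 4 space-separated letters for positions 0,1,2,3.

Answer: Y G O G

Derivation:
After move 1 (R): R=RRRR U=WGWG F=GYGY D=YBYB B=WBWB
After move 2 (F): F=GGYY U=WGOO R=WRGR D=RRYB L=OYOB
After move 3 (R'): R=RRWG U=WWOW F=GGYO D=RGYY B=BBRB
After move 4 (F): F=YGOG U=WWBY R=ORWG D=WRYY L=OROG
Query: F face = YGOG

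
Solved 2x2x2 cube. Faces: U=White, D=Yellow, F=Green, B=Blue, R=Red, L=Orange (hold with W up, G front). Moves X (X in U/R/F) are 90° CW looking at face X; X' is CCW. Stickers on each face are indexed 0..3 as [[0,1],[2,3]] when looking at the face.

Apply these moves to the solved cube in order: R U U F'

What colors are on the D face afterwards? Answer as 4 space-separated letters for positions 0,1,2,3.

After move 1 (R): R=RRRR U=WGWG F=GYGY D=YBYB B=WBWB
After move 2 (U): U=WWGG F=RRGY R=WBRR B=OOWB L=GYOO
After move 3 (U): U=GWGW F=WBGY R=OORR B=GYWB L=RROO
After move 4 (F'): F=BYWG U=GWOR R=BOYR D=ROYB L=RWOG
Query: D face = ROYB

Answer: R O Y B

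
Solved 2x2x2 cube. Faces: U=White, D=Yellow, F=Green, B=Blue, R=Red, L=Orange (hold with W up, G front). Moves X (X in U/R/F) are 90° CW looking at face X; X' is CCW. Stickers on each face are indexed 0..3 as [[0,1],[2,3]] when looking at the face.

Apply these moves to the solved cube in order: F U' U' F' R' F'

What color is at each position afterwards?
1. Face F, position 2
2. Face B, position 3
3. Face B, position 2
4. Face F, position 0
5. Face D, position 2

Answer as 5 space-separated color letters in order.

Answer: B B Y O Y

Derivation:
After move 1 (F): F=GGGG U=WWOO R=WRWR D=RRYY L=OYOY
After move 2 (U'): U=WOWO F=OYGG R=GGWR B=WRBB L=BBOY
After move 3 (U'): U=OOWW F=BBGG R=OYWR B=GGBB L=WROY
After move 4 (F'): F=BGBG U=OOOW R=RYRR D=RYYY L=WWOW
After move 5 (R'): R=YRRR U=OBOG F=BOBW D=RGYG B=YGYB
After move 6 (F'): F=OWBB U=OBYR R=GRRR D=WWYG L=WGOO
Query 1: F[2] = B
Query 2: B[3] = B
Query 3: B[2] = Y
Query 4: F[0] = O
Query 5: D[2] = Y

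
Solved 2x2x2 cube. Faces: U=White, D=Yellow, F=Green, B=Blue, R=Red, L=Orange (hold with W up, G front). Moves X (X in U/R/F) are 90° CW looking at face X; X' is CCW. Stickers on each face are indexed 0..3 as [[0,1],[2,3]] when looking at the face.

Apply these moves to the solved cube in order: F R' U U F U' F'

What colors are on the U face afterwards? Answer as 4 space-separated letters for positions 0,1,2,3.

Answer: O R G W

Derivation:
After move 1 (F): F=GGGG U=WWOO R=WRWR D=RRYY L=OYOY
After move 2 (R'): R=RRWW U=WBOB F=GWGO D=RGYG B=YBRB
After move 3 (U): U=OWBB F=RRGO R=YBWW B=OYRB L=GWOY
After move 4 (U): U=BOBW F=YBGO R=OYWW B=GWRB L=RROY
After move 5 (F): F=GYOB U=BOYR R=BYWW D=WOYG L=RROG
After move 6 (U'): U=ORBY F=RROB R=GYWW B=BYRB L=GWOG
After move 7 (F'): F=RBRO U=ORGW R=OYWW D=WGYG L=GYOB
Query: U face = ORGW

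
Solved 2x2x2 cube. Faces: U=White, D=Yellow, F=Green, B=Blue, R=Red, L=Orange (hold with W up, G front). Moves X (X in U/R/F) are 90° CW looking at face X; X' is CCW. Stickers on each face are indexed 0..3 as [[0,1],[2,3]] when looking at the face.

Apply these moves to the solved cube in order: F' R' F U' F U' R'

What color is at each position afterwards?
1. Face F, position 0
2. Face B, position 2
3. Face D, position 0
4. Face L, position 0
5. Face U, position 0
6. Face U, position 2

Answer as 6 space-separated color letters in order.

Answer: Y G B R W B

Derivation:
After move 1 (F'): F=GGGG U=WWRR R=YRYR D=OOYY L=OWOW
After move 2 (R'): R=RRYY U=WBRB F=GWGR D=OGYG B=YBOB
After move 3 (F): F=GGRW U=WBWW R=RRBY D=YRYG L=OOOG
After move 4 (U'): U=BWWW F=OORW R=GGBY B=RROB L=YBOG
After move 5 (F): F=ROWO U=BWGB R=WGWY D=BGYG L=YYOR
After move 6 (U'): U=WBBG F=YYWO R=ROWY B=WGOB L=RROR
After move 7 (R'): R=OYRW U=WOBW F=YBWG D=BYYO B=GGGB
Query 1: F[0] = Y
Query 2: B[2] = G
Query 3: D[0] = B
Query 4: L[0] = R
Query 5: U[0] = W
Query 6: U[2] = B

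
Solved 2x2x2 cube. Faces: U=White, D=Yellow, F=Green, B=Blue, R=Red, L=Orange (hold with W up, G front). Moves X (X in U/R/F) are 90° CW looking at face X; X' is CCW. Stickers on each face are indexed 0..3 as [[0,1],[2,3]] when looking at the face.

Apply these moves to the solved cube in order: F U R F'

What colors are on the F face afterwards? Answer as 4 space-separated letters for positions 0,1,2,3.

After move 1 (F): F=GGGG U=WWOO R=WRWR D=RRYY L=OYOY
After move 2 (U): U=OWOW F=WRGG R=BBWR B=OYBB L=GGOY
After move 3 (R): R=WBRB U=OROG F=WRGY D=RBYO B=WYWB
After move 4 (F'): F=RYWG U=ORWR R=BBRB D=GYYO L=GGOO
Query: F face = RYWG

Answer: R Y W G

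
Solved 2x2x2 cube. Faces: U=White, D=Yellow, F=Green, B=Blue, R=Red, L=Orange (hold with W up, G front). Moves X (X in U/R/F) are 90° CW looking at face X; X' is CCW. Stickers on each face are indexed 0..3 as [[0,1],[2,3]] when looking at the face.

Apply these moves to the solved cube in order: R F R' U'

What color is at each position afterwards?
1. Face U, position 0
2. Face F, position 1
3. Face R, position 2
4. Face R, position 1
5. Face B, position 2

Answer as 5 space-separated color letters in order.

After move 1 (R): R=RRRR U=WGWG F=GYGY D=YBYB B=WBWB
After move 2 (F): F=GGYY U=WGOO R=WRGR D=RRYB L=OYOB
After move 3 (R'): R=RRWG U=WWOW F=GGYO D=RGYY B=BBRB
After move 4 (U'): U=WWWO F=OYYO R=GGWG B=RRRB L=BBOB
Query 1: U[0] = W
Query 2: F[1] = Y
Query 3: R[2] = W
Query 4: R[1] = G
Query 5: B[2] = R

Answer: W Y W G R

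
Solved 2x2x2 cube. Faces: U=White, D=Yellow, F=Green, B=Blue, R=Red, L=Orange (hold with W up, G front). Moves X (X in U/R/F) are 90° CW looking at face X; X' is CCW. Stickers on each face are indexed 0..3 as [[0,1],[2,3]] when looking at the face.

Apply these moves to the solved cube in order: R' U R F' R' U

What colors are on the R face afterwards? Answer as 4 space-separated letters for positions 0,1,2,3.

Answer: O O Y Y

Derivation:
After move 1 (R'): R=RRRR U=WBWB F=GWGW D=YGYG B=YBYB
After move 2 (U): U=WWBB F=RRGW R=YBRR B=OOYB L=GWOO
After move 3 (R): R=RYRB U=WRBW F=RGGG D=YYYO B=BOWB
After move 4 (F'): F=GGRG U=WRRR R=YYYB D=WOYO L=GWOB
After move 5 (R'): R=YBYY U=WWRB F=GRRR D=WGYG B=OOOB
After move 6 (U): U=RWBW F=YBRR R=OOYY B=GWOB L=GROB
Query: R face = OOYY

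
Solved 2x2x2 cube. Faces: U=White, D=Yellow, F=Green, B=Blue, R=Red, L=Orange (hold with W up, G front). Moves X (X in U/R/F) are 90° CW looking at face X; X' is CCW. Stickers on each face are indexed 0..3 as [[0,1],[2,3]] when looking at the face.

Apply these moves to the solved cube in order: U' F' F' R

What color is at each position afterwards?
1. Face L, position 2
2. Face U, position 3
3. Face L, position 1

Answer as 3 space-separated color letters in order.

After move 1 (U'): U=WWWW F=OOGG R=GGRR B=RRBB L=BBOO
After move 2 (F'): F=OGOG U=WWGR R=YGYR D=BOYY L=BWOW
After move 3 (F'): F=GGOO U=WWYY R=OGBR D=WWYY L=BROG
After move 4 (R): R=BORG U=WGYO F=GWOY D=WBYR B=YRWB
Query 1: L[2] = O
Query 2: U[3] = O
Query 3: L[1] = R

Answer: O O R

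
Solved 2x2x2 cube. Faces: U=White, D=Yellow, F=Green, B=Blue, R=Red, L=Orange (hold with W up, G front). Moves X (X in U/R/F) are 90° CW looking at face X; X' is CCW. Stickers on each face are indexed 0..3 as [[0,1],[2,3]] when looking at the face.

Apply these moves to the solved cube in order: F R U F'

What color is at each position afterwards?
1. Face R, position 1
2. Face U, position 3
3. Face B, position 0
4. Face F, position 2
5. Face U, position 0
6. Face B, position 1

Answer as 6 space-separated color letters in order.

After move 1 (F): F=GGGG U=WWOO R=WRWR D=RRYY L=OYOY
After move 2 (R): R=WWRR U=WGOG F=GRGY D=RBYB B=OBWB
After move 3 (U): U=OWGG F=WWGY R=OBRR B=OYWB L=GROY
After move 4 (F'): F=WYWG U=OWOR R=BBRR D=RYYB L=GGOG
Query 1: R[1] = B
Query 2: U[3] = R
Query 3: B[0] = O
Query 4: F[2] = W
Query 5: U[0] = O
Query 6: B[1] = Y

Answer: B R O W O Y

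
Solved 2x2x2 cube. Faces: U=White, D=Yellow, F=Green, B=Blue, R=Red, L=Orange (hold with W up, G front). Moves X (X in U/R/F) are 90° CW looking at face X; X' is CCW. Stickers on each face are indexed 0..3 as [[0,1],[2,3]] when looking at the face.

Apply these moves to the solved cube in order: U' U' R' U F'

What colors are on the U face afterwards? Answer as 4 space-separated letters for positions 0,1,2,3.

After move 1 (U'): U=WWWW F=OOGG R=GGRR B=RRBB L=BBOO
After move 2 (U'): U=WWWW F=BBGG R=OORR B=GGBB L=RROO
After move 3 (R'): R=OROR U=WBWG F=BWGW D=YBYG B=YGYB
After move 4 (U): U=WWGB F=ORGW R=YGOR B=RRYB L=BWOO
After move 5 (F'): F=RWOG U=WWYO R=BGYR D=WOYG L=BBOG
Query: U face = WWYO

Answer: W W Y O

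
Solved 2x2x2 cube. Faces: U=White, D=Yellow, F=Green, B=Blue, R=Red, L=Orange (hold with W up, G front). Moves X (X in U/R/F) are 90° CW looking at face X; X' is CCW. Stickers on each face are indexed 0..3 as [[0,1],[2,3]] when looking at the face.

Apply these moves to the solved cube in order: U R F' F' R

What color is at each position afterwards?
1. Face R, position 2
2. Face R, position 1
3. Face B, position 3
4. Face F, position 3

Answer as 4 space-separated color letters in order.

Answer: B O B O

Derivation:
After move 1 (U): U=WWWW F=RRGG R=BBRR B=OOBB L=GGOO
After move 2 (R): R=RBRB U=WRWG F=RYGY D=YBYO B=WOWB
After move 3 (F'): F=YYRG U=WRRR R=BBYB D=GOYO L=GGOW
After move 4 (F'): F=YGYR U=WRBY R=OBGB D=GWYO L=GROR
After move 5 (R): R=GOBB U=WGBR F=YWYO D=GWYW B=YORB
Query 1: R[2] = B
Query 2: R[1] = O
Query 3: B[3] = B
Query 4: F[3] = O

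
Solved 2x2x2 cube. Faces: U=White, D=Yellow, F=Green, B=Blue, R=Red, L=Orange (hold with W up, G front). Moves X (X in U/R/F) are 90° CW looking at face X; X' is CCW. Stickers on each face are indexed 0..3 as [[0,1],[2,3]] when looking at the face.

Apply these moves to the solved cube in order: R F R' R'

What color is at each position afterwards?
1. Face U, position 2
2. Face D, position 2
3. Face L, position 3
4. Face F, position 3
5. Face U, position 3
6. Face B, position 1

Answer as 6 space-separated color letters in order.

After move 1 (R): R=RRRR U=WGWG F=GYGY D=YBYB B=WBWB
After move 2 (F): F=GGYY U=WGOO R=WRGR D=RRYB L=OYOB
After move 3 (R'): R=RRWG U=WWOW F=GGYO D=RGYY B=BBRB
After move 4 (R'): R=RGRW U=WROB F=GWYW D=RGYO B=YBGB
Query 1: U[2] = O
Query 2: D[2] = Y
Query 3: L[3] = B
Query 4: F[3] = W
Query 5: U[3] = B
Query 6: B[1] = B

Answer: O Y B W B B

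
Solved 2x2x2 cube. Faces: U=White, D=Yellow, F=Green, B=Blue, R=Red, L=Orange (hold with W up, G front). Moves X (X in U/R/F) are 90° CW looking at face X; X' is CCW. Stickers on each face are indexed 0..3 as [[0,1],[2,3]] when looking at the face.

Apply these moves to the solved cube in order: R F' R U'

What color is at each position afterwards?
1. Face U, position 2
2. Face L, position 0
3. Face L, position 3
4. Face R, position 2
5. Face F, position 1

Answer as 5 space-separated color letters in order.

Answer: W R W R G

Derivation:
After move 1 (R): R=RRRR U=WGWG F=GYGY D=YBYB B=WBWB
After move 2 (F'): F=YYGG U=WGRR R=BRYR D=OOYB L=OGOW
After move 3 (R): R=YBRR U=WYRG F=YOGB D=OWYW B=RBGB
After move 4 (U'): U=YGWR F=OGGB R=YORR B=YBGB L=RBOW
Query 1: U[2] = W
Query 2: L[0] = R
Query 3: L[3] = W
Query 4: R[2] = R
Query 5: F[1] = G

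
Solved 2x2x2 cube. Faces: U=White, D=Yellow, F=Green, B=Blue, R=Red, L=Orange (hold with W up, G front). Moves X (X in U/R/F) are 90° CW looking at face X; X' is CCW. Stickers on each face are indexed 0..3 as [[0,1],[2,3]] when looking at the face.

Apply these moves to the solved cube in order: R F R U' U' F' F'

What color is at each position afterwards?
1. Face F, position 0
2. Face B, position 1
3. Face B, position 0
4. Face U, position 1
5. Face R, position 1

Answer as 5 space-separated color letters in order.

After move 1 (R): R=RRRR U=WGWG F=GYGY D=YBYB B=WBWB
After move 2 (F): F=GGYY U=WGOO R=WRGR D=RRYB L=OYOB
After move 3 (R): R=GWRR U=WGOY F=GRYB D=RWYW B=OBGB
After move 4 (U'): U=GYWO F=OYYB R=GRRR B=GWGB L=OBOB
After move 5 (U'): U=YOGW F=OBYB R=OYRR B=GRGB L=GWOB
After move 6 (F'): F=BBOY U=YOOR R=WYRR D=WBYW L=GWOG
After move 7 (F'): F=BYBO U=YOWR R=BYWR D=WGYW L=GROO
Query 1: F[0] = B
Query 2: B[1] = R
Query 3: B[0] = G
Query 4: U[1] = O
Query 5: R[1] = Y

Answer: B R G O Y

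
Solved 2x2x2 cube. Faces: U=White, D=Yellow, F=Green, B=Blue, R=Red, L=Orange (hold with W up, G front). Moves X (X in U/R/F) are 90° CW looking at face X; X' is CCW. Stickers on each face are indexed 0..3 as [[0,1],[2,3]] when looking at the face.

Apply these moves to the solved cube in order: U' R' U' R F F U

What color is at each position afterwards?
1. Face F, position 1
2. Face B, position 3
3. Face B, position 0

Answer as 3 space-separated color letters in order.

After move 1 (U'): U=WWWW F=OOGG R=GGRR B=RRBB L=BBOO
After move 2 (R'): R=GRGR U=WBWR F=OWGW D=YOYG B=YRYB
After move 3 (U'): U=BRWW F=BBGW R=OWGR B=GRYB L=YROO
After move 4 (R): R=GORW U=BBWW F=BOGG D=YYYG B=WRRB
After move 5 (F): F=GBGO U=BBOR R=WOWW D=RGYG L=YYOY
After move 6 (F): F=GGOB U=BBYY R=OORW D=WWYG L=YROG
After move 7 (U): U=YBYB F=OOOB R=WRRW B=YRRB L=GGOG
Query 1: F[1] = O
Query 2: B[3] = B
Query 3: B[0] = Y

Answer: O B Y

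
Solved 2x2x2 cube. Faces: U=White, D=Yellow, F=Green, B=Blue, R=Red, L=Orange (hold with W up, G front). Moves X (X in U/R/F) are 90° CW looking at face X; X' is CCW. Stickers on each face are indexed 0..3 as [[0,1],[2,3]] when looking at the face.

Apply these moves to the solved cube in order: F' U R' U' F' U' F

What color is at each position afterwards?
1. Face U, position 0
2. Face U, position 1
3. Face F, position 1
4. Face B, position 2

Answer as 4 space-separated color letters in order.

After move 1 (F'): F=GGGG U=WWRR R=YRYR D=OOYY L=OWOW
After move 2 (U): U=RWRW F=YRGG R=BBYR B=OWBB L=GGOW
After move 3 (R'): R=BRBY U=RBRO F=YWGW D=ORYG B=YWOB
After move 4 (U'): U=BORR F=GGGW R=YWBY B=BROB L=YWOW
After move 5 (F'): F=GWGG U=BOYB R=RWOY D=WWYG L=YROR
After move 6 (U'): U=OBBY F=YRGG R=GWOY B=RWOB L=BROR
After move 7 (F): F=GYGR U=OBRR R=BWYY D=OGYG L=BWOW
Query 1: U[0] = O
Query 2: U[1] = B
Query 3: F[1] = Y
Query 4: B[2] = O

Answer: O B Y O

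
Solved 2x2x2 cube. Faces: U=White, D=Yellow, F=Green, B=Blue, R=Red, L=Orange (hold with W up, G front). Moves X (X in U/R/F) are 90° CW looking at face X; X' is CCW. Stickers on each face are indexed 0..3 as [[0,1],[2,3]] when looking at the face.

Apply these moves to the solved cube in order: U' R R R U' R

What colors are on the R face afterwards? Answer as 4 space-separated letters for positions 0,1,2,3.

Answer: G O R W

Derivation:
After move 1 (U'): U=WWWW F=OOGG R=GGRR B=RRBB L=BBOO
After move 2 (R): R=RGRG U=WOWG F=OYGY D=YBYR B=WRWB
After move 3 (R): R=RRGG U=WYWY F=OBGR D=YWYW B=GROB
After move 4 (R): R=GRGR U=WBWR F=OWGW D=YOYG B=YRYB
After move 5 (U'): U=BRWW F=BBGW R=OWGR B=GRYB L=YROO
After move 6 (R): R=GORW U=BBWW F=BOGG D=YYYG B=WRRB
Query: R face = GORW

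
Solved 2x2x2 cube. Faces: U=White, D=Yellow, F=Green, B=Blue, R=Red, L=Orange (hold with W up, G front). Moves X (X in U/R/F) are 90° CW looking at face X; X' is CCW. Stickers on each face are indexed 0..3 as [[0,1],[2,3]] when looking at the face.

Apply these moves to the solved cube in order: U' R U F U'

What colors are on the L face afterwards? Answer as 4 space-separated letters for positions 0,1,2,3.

Answer: B B O B

Derivation:
After move 1 (U'): U=WWWW F=OOGG R=GGRR B=RRBB L=BBOO
After move 2 (R): R=RGRG U=WOWG F=OYGY D=YBYR B=WRWB
After move 3 (U): U=WWGO F=RGGY R=WRRG B=BBWB L=OYOO
After move 4 (F): F=GRYG U=WWOY R=GROG D=RWYR L=OYOB
After move 5 (U'): U=WYWO F=OYYG R=GROG B=GRWB L=BBOB
Query: L face = BBOB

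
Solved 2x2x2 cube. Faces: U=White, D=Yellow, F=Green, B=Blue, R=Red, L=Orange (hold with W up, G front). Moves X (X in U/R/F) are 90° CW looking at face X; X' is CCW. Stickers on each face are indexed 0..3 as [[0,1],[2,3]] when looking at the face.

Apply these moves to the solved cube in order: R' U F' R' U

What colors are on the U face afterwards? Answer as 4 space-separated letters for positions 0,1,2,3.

Answer: Y W O Y

Derivation:
After move 1 (R'): R=RRRR U=WBWB F=GWGW D=YGYG B=YBYB
After move 2 (U): U=WWBB F=RRGW R=YBRR B=OOYB L=GWOO
After move 3 (F'): F=RWRG U=WWYR R=GBYR D=WOYG L=GBOB
After move 4 (R'): R=BRGY U=WYYO F=RWRR D=WWYG B=GOOB
After move 5 (U): U=YWOY F=BRRR R=GOGY B=GBOB L=RWOB
Query: U face = YWOY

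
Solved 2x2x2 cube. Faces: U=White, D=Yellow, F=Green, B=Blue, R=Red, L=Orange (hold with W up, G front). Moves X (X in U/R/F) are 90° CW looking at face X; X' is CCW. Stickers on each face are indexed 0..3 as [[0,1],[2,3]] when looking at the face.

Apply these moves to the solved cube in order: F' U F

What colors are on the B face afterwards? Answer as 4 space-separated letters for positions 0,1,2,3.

After move 1 (F'): F=GGGG U=WWRR R=YRYR D=OOYY L=OWOW
After move 2 (U): U=RWRW F=YRGG R=BBYR B=OWBB L=GGOW
After move 3 (F): F=GYGR U=RWWG R=RBWR D=YBYY L=GOOO
Query: B face = OWBB

Answer: O W B B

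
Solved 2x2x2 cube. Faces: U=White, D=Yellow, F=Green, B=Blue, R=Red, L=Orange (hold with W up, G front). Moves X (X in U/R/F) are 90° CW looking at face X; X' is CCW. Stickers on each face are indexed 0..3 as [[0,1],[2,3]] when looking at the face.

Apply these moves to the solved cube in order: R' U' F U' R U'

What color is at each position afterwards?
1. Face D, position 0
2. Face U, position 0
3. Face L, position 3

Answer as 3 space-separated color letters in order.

After move 1 (R'): R=RRRR U=WBWB F=GWGW D=YGYG B=YBYB
After move 2 (U'): U=BBWW F=OOGW R=GWRR B=RRYB L=YBOO
After move 3 (F): F=GOWO U=BBOB R=WWWR D=RGYG L=YYOG
After move 4 (U'): U=BBBO F=YYWO R=GOWR B=WWYB L=RROG
After move 5 (R): R=WGRO U=BYBO F=YGWG D=RYYW B=OWBB
After move 6 (U'): U=YOBB F=RRWG R=YGRO B=WGBB L=OWOG
Query 1: D[0] = R
Query 2: U[0] = Y
Query 3: L[3] = G

Answer: R Y G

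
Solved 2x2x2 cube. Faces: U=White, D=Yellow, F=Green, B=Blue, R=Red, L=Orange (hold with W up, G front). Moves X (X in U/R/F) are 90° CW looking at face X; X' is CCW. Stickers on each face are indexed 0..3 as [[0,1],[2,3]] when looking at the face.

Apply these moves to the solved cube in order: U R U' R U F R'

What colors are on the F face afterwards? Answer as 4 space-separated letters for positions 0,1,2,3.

After move 1 (U): U=WWWW F=RRGG R=BBRR B=OOBB L=GGOO
After move 2 (R): R=RBRB U=WRWG F=RYGY D=YBYO B=WOWB
After move 3 (U'): U=RGWW F=GGGY R=RYRB B=RBWB L=WOOO
After move 4 (R): R=RRBY U=RGWY F=GBGO D=YWYR B=WBGB
After move 5 (U): U=WRYG F=RRGO R=WBBY B=WOGB L=GBOO
After move 6 (F): F=GROR U=WROB R=YBGY D=BWYR L=GYOW
After move 7 (R'): R=BYYG U=WGOW F=GROB D=BRYR B=ROWB
Query: F face = GROB

Answer: G R O B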